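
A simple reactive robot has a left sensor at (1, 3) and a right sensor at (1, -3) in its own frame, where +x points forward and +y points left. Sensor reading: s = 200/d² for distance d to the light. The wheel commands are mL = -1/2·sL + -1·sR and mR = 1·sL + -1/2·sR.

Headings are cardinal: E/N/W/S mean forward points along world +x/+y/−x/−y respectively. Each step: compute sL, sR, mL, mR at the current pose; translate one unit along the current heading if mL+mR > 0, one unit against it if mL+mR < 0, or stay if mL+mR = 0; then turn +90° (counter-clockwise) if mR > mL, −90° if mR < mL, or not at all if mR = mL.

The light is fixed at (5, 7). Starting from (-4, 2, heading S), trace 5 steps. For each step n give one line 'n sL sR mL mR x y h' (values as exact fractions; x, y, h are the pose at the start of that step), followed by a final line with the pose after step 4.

n=0: pose=(-4,2,S); sL=25/9, sR=10/9; mL=-5/2, mR=20/9; mL+mR=-5/18 → advance -1; mR−mL=85/18 → turn +1·90°
n=1: pose=(-4,3,E); sL=40/13, sR=200/113; mL=-4860/1469, mR=3220/1469; mL+mR=-1640/1469 → advance -1; mR−mL=8080/1469 → turn +1·90°
n=2: pose=(-5,3,N); sL=100/89, sR=100/29; mL=-10350/2581, mR=-1550/2581; mL+mR=-11900/2581 → advance -1; mR−mL=8800/2581 → turn +1·90°
n=3: pose=(-5,2,W); sL=40/37, sR=8/5; mL=-396/185, mR=52/185; mL+mR=-344/185 → advance -1; mR−mL=448/185 → turn +1·90°
n=4: pose=(-4,2,S); sL=25/9, sR=10/9; mL=-5/2, mR=20/9; mL+mR=-5/18 → advance -1; mR−mL=85/18 → turn +1·90°

0 25/9 10/9 -5/2 20/9 -4 2 S
1 40/13 200/113 -4860/1469 3220/1469 -4 3 E
2 100/89 100/29 -10350/2581 -1550/2581 -5 3 N
3 40/37 8/5 -396/185 52/185 -5 2 W
4 25/9 10/9 -5/2 20/9 -4 2 S
final -4 3 E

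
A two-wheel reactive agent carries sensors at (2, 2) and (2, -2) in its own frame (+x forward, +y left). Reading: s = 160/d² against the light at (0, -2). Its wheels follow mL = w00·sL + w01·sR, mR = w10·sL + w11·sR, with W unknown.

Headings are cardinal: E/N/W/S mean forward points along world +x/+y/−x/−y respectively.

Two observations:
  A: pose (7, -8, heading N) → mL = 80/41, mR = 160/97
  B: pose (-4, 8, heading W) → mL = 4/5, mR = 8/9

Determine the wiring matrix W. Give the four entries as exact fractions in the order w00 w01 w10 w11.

1/2 0 0 1

obs A: pose=(7,-8,N) → sL=160/41, sR=160/97, mL=80/41, mR=160/97
obs B: pose=(-4,8,W) → sL=8/5, sR=8/9, mL=4/5, mR=8/9
sensor matrix S = [[160/41, 160/97], [8/5, 8/9]]; det S = 29696/35793
solve [mL_A; mL_B] = S·[w00; w01] and [mR_A; mR_B] = S·[w10; w11]:
  w00 = 1/2, w01 = 0, w10 = 0, w11 = 1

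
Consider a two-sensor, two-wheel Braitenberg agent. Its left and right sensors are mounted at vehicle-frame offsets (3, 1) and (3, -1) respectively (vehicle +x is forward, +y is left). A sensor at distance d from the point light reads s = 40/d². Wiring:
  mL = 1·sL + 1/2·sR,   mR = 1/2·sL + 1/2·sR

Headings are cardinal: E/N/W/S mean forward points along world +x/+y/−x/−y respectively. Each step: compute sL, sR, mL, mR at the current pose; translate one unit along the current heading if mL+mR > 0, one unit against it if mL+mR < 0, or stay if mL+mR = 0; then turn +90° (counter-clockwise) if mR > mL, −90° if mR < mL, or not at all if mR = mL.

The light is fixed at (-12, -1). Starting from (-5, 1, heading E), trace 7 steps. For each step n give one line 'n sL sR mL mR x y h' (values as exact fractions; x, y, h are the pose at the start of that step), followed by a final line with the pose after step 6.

0 40/109 40/101 6220/11009 4200/11009 -5 1 E
1 20/41 4/5 182/205 132/205 -4 1 S
2 8/5 40/29 332/145 216/145 -4 0 W
3 10/13 1/2 53/52 33/52 -5 0 N
4 40/109 40/101 6220/11009 4200/11009 -5 1 E
5 20/41 4/5 182/205 132/205 -4 1 S
6 8/5 40/29 332/145 216/145 -4 0 W
final -5 0 N

n=0: pose=(-5,1,E); sL=40/109, sR=40/101; mL=6220/11009, mR=4200/11009; mL+mR=10420/11009 → advance +1; mR−mL=-20/109 → turn -1·90°
n=1: pose=(-4,1,S); sL=20/41, sR=4/5; mL=182/205, mR=132/205; mL+mR=314/205 → advance +1; mR−mL=-10/41 → turn -1·90°
n=2: pose=(-4,0,W); sL=8/5, sR=40/29; mL=332/145, mR=216/145; mL+mR=548/145 → advance +1; mR−mL=-4/5 → turn -1·90°
n=3: pose=(-5,0,N); sL=10/13, sR=1/2; mL=53/52, mR=33/52; mL+mR=43/26 → advance +1; mR−mL=-5/13 → turn -1·90°
n=4: pose=(-5,1,E); sL=40/109, sR=40/101; mL=6220/11009, mR=4200/11009; mL+mR=10420/11009 → advance +1; mR−mL=-20/109 → turn -1·90°
n=5: pose=(-4,1,S); sL=20/41, sR=4/5; mL=182/205, mR=132/205; mL+mR=314/205 → advance +1; mR−mL=-10/41 → turn -1·90°
n=6: pose=(-4,0,W); sL=8/5, sR=40/29; mL=332/145, mR=216/145; mL+mR=548/145 → advance +1; mR−mL=-4/5 → turn -1·90°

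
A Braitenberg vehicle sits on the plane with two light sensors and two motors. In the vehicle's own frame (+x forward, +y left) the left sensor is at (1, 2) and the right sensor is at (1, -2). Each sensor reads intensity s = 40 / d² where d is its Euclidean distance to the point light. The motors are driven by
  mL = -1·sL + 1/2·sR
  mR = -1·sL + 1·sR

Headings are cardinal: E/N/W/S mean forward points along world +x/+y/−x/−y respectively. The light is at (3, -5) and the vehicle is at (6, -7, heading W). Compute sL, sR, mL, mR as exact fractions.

2 10 3 8

left sensor world pos  = (5, -9); dL² = 20
right sensor world pos = (5, -5); dR² = 4
sL = 40/20 = 2
sR = 40/4 = 10
mL = -1·sL + 1/2·sR = 3
mR = -1·sL + 1·sR = 8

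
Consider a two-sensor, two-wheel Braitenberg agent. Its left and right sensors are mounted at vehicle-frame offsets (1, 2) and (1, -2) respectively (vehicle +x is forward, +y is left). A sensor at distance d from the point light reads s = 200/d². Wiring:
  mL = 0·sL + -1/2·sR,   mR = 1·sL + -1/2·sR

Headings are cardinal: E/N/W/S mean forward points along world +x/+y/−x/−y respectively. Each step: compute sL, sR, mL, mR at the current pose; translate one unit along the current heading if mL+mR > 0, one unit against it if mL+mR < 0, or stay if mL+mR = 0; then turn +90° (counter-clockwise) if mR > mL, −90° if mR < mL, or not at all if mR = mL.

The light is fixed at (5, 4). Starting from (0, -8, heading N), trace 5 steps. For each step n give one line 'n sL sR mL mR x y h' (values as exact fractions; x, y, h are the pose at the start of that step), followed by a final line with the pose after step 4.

n=0: pose=(0,-8,N); sL=20/17, sR=20/13; mL=-10/13, mR=90/221; mL+mR=-80/221 → advance -1; mR−mL=20/17 → turn +1·90°
n=1: pose=(0,-9,W); sL=200/261, sR=200/157; mL=-100/157, mR=5300/40977; mL+mR=-20800/40977 → advance -1; mR−mL=200/261 → turn +1·90°
n=2: pose=(1,-9,S); sL=1, sR=25/29; mL=-25/58, mR=33/58; mL+mR=4/29 → advance +1; mR−mL=1 → turn +1·90°
n=3: pose=(1,-10,E); sL=200/153, sR=40/53; mL=-20/53, mR=7540/8109; mL+mR=4480/8109 → advance +1; mR−mL=200/153 → turn +1·90°
n=4: pose=(2,-10,N); sL=100/97, sR=20/17; mL=-10/17, mR=730/1649; mL+mR=-240/1649 → advance -1; mR−mL=100/97 → turn +1·90°

0 20/17 20/13 -10/13 90/221 0 -8 N
1 200/261 200/157 -100/157 5300/40977 0 -9 W
2 1 25/29 -25/58 33/58 1 -9 S
3 200/153 40/53 -20/53 7540/8109 1 -10 E
4 100/97 20/17 -10/17 730/1649 2 -10 N
final 2 -11 W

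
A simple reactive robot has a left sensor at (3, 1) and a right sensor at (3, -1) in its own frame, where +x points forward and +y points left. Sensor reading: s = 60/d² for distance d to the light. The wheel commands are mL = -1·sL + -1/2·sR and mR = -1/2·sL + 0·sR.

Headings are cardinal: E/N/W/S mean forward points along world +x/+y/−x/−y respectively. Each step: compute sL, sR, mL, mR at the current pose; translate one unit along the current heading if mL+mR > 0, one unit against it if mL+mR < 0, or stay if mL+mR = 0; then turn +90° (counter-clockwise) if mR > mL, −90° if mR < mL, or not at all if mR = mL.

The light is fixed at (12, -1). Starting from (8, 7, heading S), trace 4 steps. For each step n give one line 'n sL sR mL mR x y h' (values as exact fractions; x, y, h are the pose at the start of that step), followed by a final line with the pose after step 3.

0 30/17 6/5 -201/85 -15/17 8 7 S
1 60/101 12/13 -1386/1313 -30/101 8 8 E
2 1/3 3/8 -25/48 -1/6 7 8 N
3 60/113 12/29 -2418/3277 -30/113 7 7 W
final 8 7 S

n=0: pose=(8,7,S); sL=30/17, sR=6/5; mL=-201/85, mR=-15/17; mL+mR=-276/85 → advance -1; mR−mL=126/85 → turn +1·90°
n=1: pose=(8,8,E); sL=60/101, sR=12/13; mL=-1386/1313, mR=-30/101; mL+mR=-1776/1313 → advance -1; mR−mL=996/1313 → turn +1·90°
n=2: pose=(7,8,N); sL=1/3, sR=3/8; mL=-25/48, mR=-1/6; mL+mR=-11/16 → advance -1; mR−mL=17/48 → turn +1·90°
n=3: pose=(7,7,W); sL=60/113, sR=12/29; mL=-2418/3277, mR=-30/113; mL+mR=-3288/3277 → advance -1; mR−mL=1548/3277 → turn +1·90°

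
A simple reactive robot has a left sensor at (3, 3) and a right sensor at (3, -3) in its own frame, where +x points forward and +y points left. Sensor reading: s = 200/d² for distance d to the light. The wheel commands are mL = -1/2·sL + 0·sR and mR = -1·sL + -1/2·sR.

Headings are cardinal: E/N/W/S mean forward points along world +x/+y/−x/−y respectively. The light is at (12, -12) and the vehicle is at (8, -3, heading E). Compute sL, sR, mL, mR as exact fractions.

left sensor world pos  = (11, 0); dL² = 145
right sensor world pos = (11, -6); dR² = 37
sL = 200/145 = 40/29
sR = 200/37 = 200/37
mL = -1/2·sL + 0·sR = -20/29
mR = -1·sL + -1/2·sR = -4380/1073

40/29 200/37 -20/29 -4380/1073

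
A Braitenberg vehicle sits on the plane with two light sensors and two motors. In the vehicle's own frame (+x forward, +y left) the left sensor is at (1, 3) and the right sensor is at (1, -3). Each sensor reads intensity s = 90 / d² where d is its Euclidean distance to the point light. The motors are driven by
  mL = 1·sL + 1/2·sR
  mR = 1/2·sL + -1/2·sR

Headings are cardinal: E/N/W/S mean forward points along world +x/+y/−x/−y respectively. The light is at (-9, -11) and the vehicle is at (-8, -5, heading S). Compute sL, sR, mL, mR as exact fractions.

90/41 90/29 4455/1189 -540/1189

left sensor world pos  = (-5, -6); dL² = 41
right sensor world pos = (-11, -6); dR² = 29
sL = 90/41 = 90/41
sR = 90/29 = 90/29
mL = 1·sL + 1/2·sR = 4455/1189
mR = 1/2·sL + -1/2·sR = -540/1189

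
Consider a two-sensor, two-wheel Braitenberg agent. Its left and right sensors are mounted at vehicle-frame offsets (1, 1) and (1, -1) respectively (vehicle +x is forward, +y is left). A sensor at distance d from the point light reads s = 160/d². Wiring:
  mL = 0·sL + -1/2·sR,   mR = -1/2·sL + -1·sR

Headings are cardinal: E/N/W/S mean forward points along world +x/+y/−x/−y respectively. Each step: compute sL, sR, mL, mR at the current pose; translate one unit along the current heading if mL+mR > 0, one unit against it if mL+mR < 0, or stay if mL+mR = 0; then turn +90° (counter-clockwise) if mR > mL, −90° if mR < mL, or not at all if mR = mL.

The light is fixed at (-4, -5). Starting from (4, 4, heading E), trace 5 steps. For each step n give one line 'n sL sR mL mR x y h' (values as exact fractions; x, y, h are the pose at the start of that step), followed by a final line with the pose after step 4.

n=0: pose=(4,4,E); sL=160/181, sR=32/29; mL=-16/29, mR=-8112/5249; mL+mR=-11008/5249 → advance -1; mR−mL=-5216/5249 → turn -1·90°
n=1: pose=(3,4,S); sL=5/4, sR=8/5; mL=-4/5, mR=-89/40; mL+mR=-121/40 → advance -1; mR−mL=-57/40 → turn -1·90°
n=2: pose=(3,5,W); sL=160/117, sR=160/157; mL=-80/157, mR=-31280/18369; mL+mR=-40640/18369 → advance -1; mR−mL=-21920/18369 → turn -1·90°
n=3: pose=(4,5,N); sL=16/17, sR=80/101; mL=-40/101, mR=-2168/1717; mL+mR=-2848/1717 → advance -1; mR−mL=-1488/1717 → turn -1·90°
n=4: pose=(4,4,E); sL=160/181, sR=32/29; mL=-16/29, mR=-8112/5249; mL+mR=-11008/5249 → advance -1; mR−mL=-5216/5249 → turn -1·90°

0 160/181 32/29 -16/29 -8112/5249 4 4 E
1 5/4 8/5 -4/5 -89/40 3 4 S
2 160/117 160/157 -80/157 -31280/18369 3 5 W
3 16/17 80/101 -40/101 -2168/1717 4 5 N
4 160/181 32/29 -16/29 -8112/5249 4 4 E
final 3 4 S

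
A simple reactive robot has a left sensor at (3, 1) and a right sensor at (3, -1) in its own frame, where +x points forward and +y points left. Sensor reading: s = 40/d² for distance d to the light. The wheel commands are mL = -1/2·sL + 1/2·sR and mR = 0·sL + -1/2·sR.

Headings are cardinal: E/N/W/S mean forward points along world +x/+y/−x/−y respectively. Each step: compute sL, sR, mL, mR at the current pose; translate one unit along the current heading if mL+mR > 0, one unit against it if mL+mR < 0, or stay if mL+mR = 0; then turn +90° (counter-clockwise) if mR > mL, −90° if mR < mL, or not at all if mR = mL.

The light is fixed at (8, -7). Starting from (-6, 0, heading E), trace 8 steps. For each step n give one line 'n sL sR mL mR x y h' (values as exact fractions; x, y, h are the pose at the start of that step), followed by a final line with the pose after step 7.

n=0: pose=(-6,0,E); sL=8/37, sR=40/157; mL=112/5809, mR=-20/157; mL+mR=-4/37 → advance -1; mR−mL=-852/5809 → turn -1·90°
n=1: pose=(-7,0,S); sL=10/53, sR=5/34; mL=-75/3604, mR=-5/68; mL+mR=-5/53 → advance -1; mR−mL=-95/1802 → turn -1·90°
n=2: pose=(-7,1,W); sL=40/373, sR=8/81; mL=-128/30213, mR=-4/81; mL+mR=-20/373 → advance -1; mR−mL=-1364/30213 → turn -1·90°
n=3: pose=(-6,1,N); sL=20/173, sR=4/29; mL=56/5017, mR=-2/29; mL+mR=-10/173 → advance -1; mR−mL=-402/5017 → turn -1·90°
n=4: pose=(-6,0,E); sL=8/37, sR=40/157; mL=112/5809, mR=-20/157; mL+mR=-4/37 → advance -1; mR−mL=-852/5809 → turn -1·90°
n=5: pose=(-7,0,S); sL=10/53, sR=5/34; mL=-75/3604, mR=-5/68; mL+mR=-5/53 → advance -1; mR−mL=-95/1802 → turn -1·90°
n=6: pose=(-7,1,W); sL=40/373, sR=8/81; mL=-128/30213, mR=-4/81; mL+mR=-20/373 → advance -1; mR−mL=-1364/30213 → turn -1·90°
n=7: pose=(-6,1,N); sL=20/173, sR=4/29; mL=56/5017, mR=-2/29; mL+mR=-10/173 → advance -1; mR−mL=-402/5017 → turn -1·90°

0 8/37 40/157 112/5809 -20/157 -6 0 E
1 10/53 5/34 -75/3604 -5/68 -7 0 S
2 40/373 8/81 -128/30213 -4/81 -7 1 W
3 20/173 4/29 56/5017 -2/29 -6 1 N
4 8/37 40/157 112/5809 -20/157 -6 0 E
5 10/53 5/34 -75/3604 -5/68 -7 0 S
6 40/373 8/81 -128/30213 -4/81 -7 1 W
7 20/173 4/29 56/5017 -2/29 -6 1 N
final -6 0 E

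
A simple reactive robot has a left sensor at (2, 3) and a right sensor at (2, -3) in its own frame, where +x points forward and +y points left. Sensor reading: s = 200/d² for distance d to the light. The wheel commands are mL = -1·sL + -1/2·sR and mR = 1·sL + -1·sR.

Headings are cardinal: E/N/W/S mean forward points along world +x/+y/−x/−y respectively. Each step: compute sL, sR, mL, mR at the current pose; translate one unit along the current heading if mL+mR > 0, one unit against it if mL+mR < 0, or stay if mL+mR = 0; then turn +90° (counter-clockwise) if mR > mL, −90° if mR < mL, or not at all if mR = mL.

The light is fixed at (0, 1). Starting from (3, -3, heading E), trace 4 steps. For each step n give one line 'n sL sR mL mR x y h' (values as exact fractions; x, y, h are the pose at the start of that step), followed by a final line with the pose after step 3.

0 100/13 100/37 -4350/481 2400/481 3 -3 E
1 40 200/29 -1260/29 960/29 2 -3 N
2 25/8 50 -225/8 -375/8 2 -4 W
3 200/9 40/9 -220/9 160/9 3 -4 N
final 3 -5 W

n=0: pose=(3,-3,E); sL=100/13, sR=100/37; mL=-4350/481, mR=2400/481; mL+mR=-150/37 → advance -1; mR−mL=6750/481 → turn +1·90°
n=1: pose=(2,-3,N); sL=40, sR=200/29; mL=-1260/29, mR=960/29; mL+mR=-300/29 → advance -1; mR−mL=2220/29 → turn +1·90°
n=2: pose=(2,-4,W); sL=25/8, sR=50; mL=-225/8, mR=-375/8; mL+mR=-75 → advance -1; mR−mL=-75/4 → turn -1·90°
n=3: pose=(3,-4,N); sL=200/9, sR=40/9; mL=-220/9, mR=160/9; mL+mR=-20/3 → advance -1; mR−mL=380/9 → turn +1·90°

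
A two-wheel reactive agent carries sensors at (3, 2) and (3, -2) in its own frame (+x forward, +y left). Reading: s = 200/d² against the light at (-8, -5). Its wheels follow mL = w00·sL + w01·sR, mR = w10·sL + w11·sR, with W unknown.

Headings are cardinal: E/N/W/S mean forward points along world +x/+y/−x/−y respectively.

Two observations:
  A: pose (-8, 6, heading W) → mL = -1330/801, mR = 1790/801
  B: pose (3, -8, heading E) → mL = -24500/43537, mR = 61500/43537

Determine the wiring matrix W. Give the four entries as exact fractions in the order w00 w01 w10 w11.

obs A: pose=(-8,6,W) → sL=20/9, sR=100/89, mL=-1330/801, mR=1790/801
obs B: pose=(3,-8,E) → sL=200/197, sR=200/221, mL=-24500/43537, mR=61500/43537
sensor matrix S = [[20/9, 100/89], [200/197, 200/221]]; det S = 30352000/34873137
solve [mL_A; mL_B] = S·[w00; w01] and [mR_A; mR_B] = S·[w10; w11]:
  w00 = -1, w01 = 1/2, w10 = 1/2, w11 = 1

-1 1/2 1/2 1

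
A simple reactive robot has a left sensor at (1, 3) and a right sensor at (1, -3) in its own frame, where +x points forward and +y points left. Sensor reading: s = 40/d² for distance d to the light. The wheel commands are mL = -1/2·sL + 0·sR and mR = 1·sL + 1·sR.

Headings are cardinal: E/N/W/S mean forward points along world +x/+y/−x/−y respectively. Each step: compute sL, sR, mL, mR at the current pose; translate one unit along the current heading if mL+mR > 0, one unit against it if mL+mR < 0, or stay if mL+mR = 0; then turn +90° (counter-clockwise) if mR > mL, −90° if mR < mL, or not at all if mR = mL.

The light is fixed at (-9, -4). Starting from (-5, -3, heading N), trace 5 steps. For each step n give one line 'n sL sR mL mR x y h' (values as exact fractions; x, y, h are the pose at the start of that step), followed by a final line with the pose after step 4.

n=0: pose=(-5,-3,N); sL=8, sR=40/53; mL=-4, mR=464/53; mL+mR=252/53 → advance +1; mR−mL=676/53 → turn +1·90°
n=1: pose=(-5,-2,W); sL=4, sR=20/17; mL=-2, mR=88/17; mL+mR=54/17 → advance +1; mR−mL=122/17 → turn +1·90°
n=2: pose=(-6,-2,S); sL=40/37, sR=40; mL=-20/37, mR=1520/37; mL+mR=1500/37 → advance +1; mR−mL=1540/37 → turn +1·90°
n=3: pose=(-6,-3,E); sL=5/4, sR=2; mL=-5/8, mR=13/4; mL+mR=21/8 → advance +1; mR−mL=31/8 → turn +1·90°
n=4: pose=(-5,-3,N); sL=8, sR=40/53; mL=-4, mR=464/53; mL+mR=252/53 → advance +1; mR−mL=676/53 → turn +1·90°

0 8 40/53 -4 464/53 -5 -3 N
1 4 20/17 -2 88/17 -5 -2 W
2 40/37 40 -20/37 1520/37 -6 -2 S
3 5/4 2 -5/8 13/4 -6 -3 E
4 8 40/53 -4 464/53 -5 -3 N
final -5 -2 W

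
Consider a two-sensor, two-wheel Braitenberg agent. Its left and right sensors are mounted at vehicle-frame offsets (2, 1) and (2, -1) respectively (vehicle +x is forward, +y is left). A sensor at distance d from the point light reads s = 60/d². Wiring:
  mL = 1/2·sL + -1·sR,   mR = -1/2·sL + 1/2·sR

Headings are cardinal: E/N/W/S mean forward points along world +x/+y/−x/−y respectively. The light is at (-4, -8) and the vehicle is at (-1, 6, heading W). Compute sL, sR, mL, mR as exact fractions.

6/17 30/113 -171/1921 -84/1921

left sensor world pos  = (-3, 5); dL² = 170
right sensor world pos = (-3, 7); dR² = 226
sL = 60/170 = 6/17
sR = 60/226 = 30/113
mL = 1/2·sL + -1·sR = -171/1921
mR = -1/2·sL + 1/2·sR = -84/1921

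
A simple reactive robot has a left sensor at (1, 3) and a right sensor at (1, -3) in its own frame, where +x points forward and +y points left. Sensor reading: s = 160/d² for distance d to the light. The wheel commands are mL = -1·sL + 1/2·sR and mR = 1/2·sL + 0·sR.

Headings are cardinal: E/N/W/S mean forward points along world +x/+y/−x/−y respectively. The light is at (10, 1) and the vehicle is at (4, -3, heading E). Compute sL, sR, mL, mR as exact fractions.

left sensor world pos  = (5, 0); dL² = 26
right sensor world pos = (5, -6); dR² = 74
sL = 160/26 = 80/13
sR = 160/74 = 80/37
mL = -1·sL + 1/2·sR = -2440/481
mR = 1/2·sL + 0·sR = 40/13

80/13 80/37 -2440/481 40/13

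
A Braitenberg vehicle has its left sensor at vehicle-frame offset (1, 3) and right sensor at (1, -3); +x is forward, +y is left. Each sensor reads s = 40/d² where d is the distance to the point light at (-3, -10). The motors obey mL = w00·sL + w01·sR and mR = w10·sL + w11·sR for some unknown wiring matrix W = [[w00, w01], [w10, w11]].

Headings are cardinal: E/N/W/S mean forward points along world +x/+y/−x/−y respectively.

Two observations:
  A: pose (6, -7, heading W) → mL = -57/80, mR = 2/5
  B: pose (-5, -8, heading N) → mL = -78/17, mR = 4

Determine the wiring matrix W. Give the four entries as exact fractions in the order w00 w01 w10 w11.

obs A: pose=(6,-7,W) → sL=5/8, sR=2/5, mL=-57/80, mR=2/5
obs B: pose=(-5,-8,N) → sL=20/17, sR=4, mL=-78/17, mR=4
sensor matrix S = [[5/8, 2/5], [20/17, 4]]; det S = 69/34
solve [mL_A; mL_B] = S·[w00; w01] and [mR_A; mR_B] = S·[w10; w11]:
  w00 = -1/2, w01 = -1, w10 = 0, w11 = 1

-1/2 -1 0 1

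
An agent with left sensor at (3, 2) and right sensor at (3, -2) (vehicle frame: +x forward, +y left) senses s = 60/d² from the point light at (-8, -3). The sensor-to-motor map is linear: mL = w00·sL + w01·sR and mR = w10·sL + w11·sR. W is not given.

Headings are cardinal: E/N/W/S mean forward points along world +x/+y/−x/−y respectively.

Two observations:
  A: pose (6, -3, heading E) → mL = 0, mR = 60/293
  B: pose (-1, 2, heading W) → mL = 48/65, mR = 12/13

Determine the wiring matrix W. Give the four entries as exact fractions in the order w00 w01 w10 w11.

1/2 -1/2 0 1

obs A: pose=(6,-3,E) → sL=60/293, sR=60/293, mL=0, mR=60/293
obs B: pose=(-1,2,W) → sL=12/5, sR=12/13, mL=48/65, mR=12/13
sensor matrix S = [[60/293, 60/293], [12/5, 12/13]]; det S = -1152/3809
solve [mL_A; mL_B] = S·[w00; w01] and [mR_A; mR_B] = S·[w10; w11]:
  w00 = 1/2, w01 = -1/2, w10 = 0, w11 = 1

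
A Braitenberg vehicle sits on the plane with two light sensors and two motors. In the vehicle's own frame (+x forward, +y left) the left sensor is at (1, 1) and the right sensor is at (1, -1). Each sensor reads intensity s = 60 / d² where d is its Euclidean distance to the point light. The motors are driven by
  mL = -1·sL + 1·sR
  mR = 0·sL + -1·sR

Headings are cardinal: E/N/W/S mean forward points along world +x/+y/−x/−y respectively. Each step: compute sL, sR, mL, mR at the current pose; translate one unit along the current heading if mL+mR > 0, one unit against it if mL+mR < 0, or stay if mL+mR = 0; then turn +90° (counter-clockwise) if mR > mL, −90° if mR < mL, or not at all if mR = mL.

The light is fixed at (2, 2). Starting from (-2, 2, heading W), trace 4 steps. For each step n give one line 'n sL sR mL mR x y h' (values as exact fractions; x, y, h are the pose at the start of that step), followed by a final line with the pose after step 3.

0 30/13 30/13 0 -30/13 -2 2 W
1 60/17 12 144/17 -12 -1 2 N
2 15 15/2 -15/2 -15/2 -1 1 E
3 20/3 60/13 -80/39 -60/13 -2 1 E
final -3 1 S

n=0: pose=(-2,2,W); sL=30/13, sR=30/13; mL=0, mR=-30/13; mL+mR=-30/13 → advance -1; mR−mL=-30/13 → turn -1·90°
n=1: pose=(-1,2,N); sL=60/17, sR=12; mL=144/17, mR=-12; mL+mR=-60/17 → advance -1; mR−mL=-348/17 → turn -1·90°
n=2: pose=(-1,1,E); sL=15, sR=15/2; mL=-15/2, mR=-15/2; mL+mR=-15 → advance -1; mR−mL=0 → turn +0·90°
n=3: pose=(-2,1,E); sL=20/3, sR=60/13; mL=-80/39, mR=-60/13; mL+mR=-20/3 → advance -1; mR−mL=-100/39 → turn -1·90°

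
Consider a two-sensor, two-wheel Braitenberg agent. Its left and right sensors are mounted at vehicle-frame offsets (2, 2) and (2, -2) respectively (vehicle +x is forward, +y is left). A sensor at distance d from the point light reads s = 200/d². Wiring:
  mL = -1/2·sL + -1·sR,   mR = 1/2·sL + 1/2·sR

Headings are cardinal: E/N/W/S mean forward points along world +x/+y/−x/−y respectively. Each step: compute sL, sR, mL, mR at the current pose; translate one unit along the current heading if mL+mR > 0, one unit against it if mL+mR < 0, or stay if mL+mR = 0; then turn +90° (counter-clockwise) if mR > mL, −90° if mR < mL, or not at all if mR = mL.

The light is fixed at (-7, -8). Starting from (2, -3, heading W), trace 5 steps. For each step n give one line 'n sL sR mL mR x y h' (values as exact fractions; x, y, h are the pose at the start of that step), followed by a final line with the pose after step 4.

n=0: pose=(2,-3,W); sL=100/29, sR=100/49; mL=-5350/1421, mR=3900/1421; mL+mR=-50/49 → advance -1; mR−mL=9250/1421 → turn +1·90°
n=1: pose=(3,-3,S); sL=200/153, sR=200/73; mL=-37900/11169, mR=22600/11169; mL+mR=-100/73 → advance -1; mR−mL=60500/11169 → turn +1·90°
n=2: pose=(3,-2,E); sL=25/26, sR=5/4; mL=-45/26, mR=115/104; mL+mR=-5/8 → advance -1; mR−mL=295/104 → turn +1·90°
n=3: pose=(2,-2,N); sL=200/113, sR=40/37; mL=-8220/4181, mR=5960/4181; mL+mR=-20/37 → advance -1; mR−mL=14180/4181 → turn +1·90°
n=4: pose=(2,-3,W); sL=100/29, sR=100/49; mL=-5350/1421, mR=3900/1421; mL+mR=-50/49 → advance -1; mR−mL=9250/1421 → turn +1·90°

0 100/29 100/49 -5350/1421 3900/1421 2 -3 W
1 200/153 200/73 -37900/11169 22600/11169 3 -3 S
2 25/26 5/4 -45/26 115/104 3 -2 E
3 200/113 40/37 -8220/4181 5960/4181 2 -2 N
4 100/29 100/49 -5350/1421 3900/1421 2 -3 W
final 3 -3 S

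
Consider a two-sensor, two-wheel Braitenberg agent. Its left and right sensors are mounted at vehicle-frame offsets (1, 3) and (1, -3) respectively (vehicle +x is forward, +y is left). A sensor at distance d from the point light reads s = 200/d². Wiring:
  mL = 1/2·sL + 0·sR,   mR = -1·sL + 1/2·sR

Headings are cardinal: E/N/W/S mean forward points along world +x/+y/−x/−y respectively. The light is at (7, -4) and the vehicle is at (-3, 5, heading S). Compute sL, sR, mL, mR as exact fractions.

left sensor world pos  = (0, 4); dL² = 113
right sensor world pos = (-6, 4); dR² = 233
sL = 200/113 = 200/113
sR = 200/233 = 200/233
mL = 1/2·sL + 0·sR = 100/113
mR = -1·sL + 1/2·sR = -35300/26329

200/113 200/233 100/113 -35300/26329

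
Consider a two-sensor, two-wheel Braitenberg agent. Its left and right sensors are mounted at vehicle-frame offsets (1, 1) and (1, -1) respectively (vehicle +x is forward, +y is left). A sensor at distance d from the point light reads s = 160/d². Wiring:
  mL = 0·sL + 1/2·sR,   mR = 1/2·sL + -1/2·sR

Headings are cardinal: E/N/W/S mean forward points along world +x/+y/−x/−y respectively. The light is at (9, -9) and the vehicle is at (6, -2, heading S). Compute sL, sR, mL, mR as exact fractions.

left sensor world pos  = (7, -3); dL² = 40
right sensor world pos = (5, -3); dR² = 52
sL = 160/40 = 4
sR = 160/52 = 40/13
mL = 0·sL + 1/2·sR = 20/13
mR = 1/2·sL + -1/2·sR = 6/13

4 40/13 20/13 6/13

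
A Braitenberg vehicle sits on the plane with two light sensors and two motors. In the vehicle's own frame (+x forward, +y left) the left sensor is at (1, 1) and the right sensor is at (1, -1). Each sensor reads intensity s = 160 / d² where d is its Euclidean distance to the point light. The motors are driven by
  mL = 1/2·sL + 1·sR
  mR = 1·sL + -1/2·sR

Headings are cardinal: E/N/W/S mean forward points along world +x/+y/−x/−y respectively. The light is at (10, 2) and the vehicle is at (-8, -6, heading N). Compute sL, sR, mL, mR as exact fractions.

16/41 80/169 4632/6929 1064/6929

left sensor world pos  = (-9, -5); dL² = 410
right sensor world pos = (-7, -5); dR² = 338
sL = 160/410 = 16/41
sR = 160/338 = 80/169
mL = 1/2·sL + 1·sR = 4632/6929
mR = 1·sL + -1/2·sR = 1064/6929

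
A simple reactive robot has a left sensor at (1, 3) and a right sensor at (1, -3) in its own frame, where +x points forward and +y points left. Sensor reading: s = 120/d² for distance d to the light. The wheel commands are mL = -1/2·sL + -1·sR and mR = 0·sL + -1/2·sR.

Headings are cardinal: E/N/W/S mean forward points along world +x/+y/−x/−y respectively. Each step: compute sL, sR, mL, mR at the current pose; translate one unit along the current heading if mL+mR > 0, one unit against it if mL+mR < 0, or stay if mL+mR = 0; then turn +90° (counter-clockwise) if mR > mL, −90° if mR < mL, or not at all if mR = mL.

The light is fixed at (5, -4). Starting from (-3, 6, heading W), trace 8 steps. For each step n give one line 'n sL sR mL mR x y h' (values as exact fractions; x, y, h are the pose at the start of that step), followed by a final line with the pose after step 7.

0 12/13 12/25 -306/325 -6/25 -3 6 W
1 120/97 120/181 -22500/17557 -60/181 -2 6 S
2 15/29 6/5 -423/290 -3/5 -2 7 E
3 24/53 120/169 -8388/8957 -60/169 -3 7 N
4 12/13 12/25 -306/325 -6/25 -3 6 W
5 120/97 120/181 -22500/17557 -60/181 -2 6 S
6 15/29 6/5 -423/290 -3/5 -2 7 E
7 24/53 120/169 -8388/8957 -60/169 -3 7 N
final -3 6 W

n=0: pose=(-3,6,W); sL=12/13, sR=12/25; mL=-306/325, mR=-6/25; mL+mR=-384/325 → advance -1; mR−mL=228/325 → turn +1·90°
n=1: pose=(-2,6,S); sL=120/97, sR=120/181; mL=-22500/17557, mR=-60/181; mL+mR=-28320/17557 → advance -1; mR−mL=16680/17557 → turn +1·90°
n=2: pose=(-2,7,E); sL=15/29, sR=6/5; mL=-423/290, mR=-3/5; mL+mR=-597/290 → advance -1; mR−mL=249/290 → turn +1·90°
n=3: pose=(-3,7,N); sL=24/53, sR=120/169; mL=-8388/8957, mR=-60/169; mL+mR=-11568/8957 → advance -1; mR−mL=5208/8957 → turn +1·90°
n=4: pose=(-3,6,W); sL=12/13, sR=12/25; mL=-306/325, mR=-6/25; mL+mR=-384/325 → advance -1; mR−mL=228/325 → turn +1·90°
n=5: pose=(-2,6,S); sL=120/97, sR=120/181; mL=-22500/17557, mR=-60/181; mL+mR=-28320/17557 → advance -1; mR−mL=16680/17557 → turn +1·90°
n=6: pose=(-2,7,E); sL=15/29, sR=6/5; mL=-423/290, mR=-3/5; mL+mR=-597/290 → advance -1; mR−mL=249/290 → turn +1·90°
n=7: pose=(-3,7,N); sL=24/53, sR=120/169; mL=-8388/8957, mR=-60/169; mL+mR=-11568/8957 → advance -1; mR−mL=5208/8957 → turn +1·90°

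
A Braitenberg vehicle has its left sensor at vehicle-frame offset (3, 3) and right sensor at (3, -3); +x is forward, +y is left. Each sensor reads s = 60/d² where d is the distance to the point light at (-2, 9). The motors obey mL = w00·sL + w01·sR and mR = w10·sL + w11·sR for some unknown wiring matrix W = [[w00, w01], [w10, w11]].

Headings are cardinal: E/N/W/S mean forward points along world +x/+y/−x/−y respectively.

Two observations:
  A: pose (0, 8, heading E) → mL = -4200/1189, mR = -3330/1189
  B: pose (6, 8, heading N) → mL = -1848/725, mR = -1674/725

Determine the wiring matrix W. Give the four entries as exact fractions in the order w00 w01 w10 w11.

obs A: pose=(0,8,E) → sL=60/29, sR=60/41, mL=-4200/1189, mR=-3330/1189
obs B: pose=(6,8,N) → sL=60/29, sR=12/25, mL=-1848/725, mR=-1674/725
sensor matrix S = [[60/29, 60/41], [60/29, 12/25]]; det S = -12096/5945
solve [mL_A; mL_B] = S·[w00; w01] and [mR_A; mR_B] = S·[w10; w11]:
  w00 = -1, w01 = -1, w10 = -1, w11 = -1/2

-1 -1 -1 -1/2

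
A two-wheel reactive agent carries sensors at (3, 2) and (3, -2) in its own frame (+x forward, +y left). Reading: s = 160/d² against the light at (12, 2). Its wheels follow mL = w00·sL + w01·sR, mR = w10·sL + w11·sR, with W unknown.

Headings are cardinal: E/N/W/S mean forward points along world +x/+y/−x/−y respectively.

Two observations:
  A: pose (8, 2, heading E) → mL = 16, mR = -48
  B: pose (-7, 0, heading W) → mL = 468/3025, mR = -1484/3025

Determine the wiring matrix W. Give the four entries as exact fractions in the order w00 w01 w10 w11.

1 -1/2 -1/2 -1

obs A: pose=(8,2,E) → sL=32, sR=32, mL=16, mR=-48
obs B: pose=(-7,0,W) → sL=8/25, sR=40/121, mL=468/3025, mR=-1484/3025
sensor matrix S = [[32, 32], [8/25, 40/121]]; det S = 1024/3025
solve [mL_A; mL_B] = S·[w00; w01] and [mR_A; mR_B] = S·[w10; w11]:
  w00 = 1, w01 = -1/2, w10 = -1/2, w11 = -1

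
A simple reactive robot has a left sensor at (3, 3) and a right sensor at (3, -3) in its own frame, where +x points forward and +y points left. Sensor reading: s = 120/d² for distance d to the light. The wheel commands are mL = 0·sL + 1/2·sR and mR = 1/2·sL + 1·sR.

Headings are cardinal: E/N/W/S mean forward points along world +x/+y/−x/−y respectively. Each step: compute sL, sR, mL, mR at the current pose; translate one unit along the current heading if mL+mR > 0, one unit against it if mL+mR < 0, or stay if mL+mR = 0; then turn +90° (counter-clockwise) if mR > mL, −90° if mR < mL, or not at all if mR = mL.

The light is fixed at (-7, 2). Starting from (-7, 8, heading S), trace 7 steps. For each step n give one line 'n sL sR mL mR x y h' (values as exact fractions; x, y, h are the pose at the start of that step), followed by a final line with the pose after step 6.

n=0: pose=(-7,8,S); sL=20/3, sR=20/3; mL=10/3, mR=10; mL+mR=40/3 → advance +1; mR−mL=20/3 → turn +1·90°
n=1: pose=(-7,7,E); sL=120/73, sR=120/13; mL=60/13, mR=9540/949; mL+mR=13920/949 → advance +1; mR−mL=5160/949 → turn +1·90°
n=2: pose=(-6,7,N); sL=30/17, sR=3/2; mL=3/4, mR=81/34; mL+mR=213/68 → advance +1; mR−mL=111/68 → turn +1·90°
n=3: pose=(-6,8,W); sL=120/13, sR=24/17; mL=12/17, mR=1332/221; mL+mR=1488/221 → advance +1; mR−mL=1176/221 → turn +1·90°
n=4: pose=(-7,8,S); sL=20/3, sR=20/3; mL=10/3, mR=10; mL+mR=40/3 → advance +1; mR−mL=20/3 → turn +1·90°
n=5: pose=(-7,7,E); sL=120/73, sR=120/13; mL=60/13, mR=9540/949; mL+mR=13920/949 → advance +1; mR−mL=5160/949 → turn +1·90°
n=6: pose=(-6,7,N); sL=30/17, sR=3/2; mL=3/4, mR=81/34; mL+mR=213/68 → advance +1; mR−mL=111/68 → turn +1·90°

0 20/3 20/3 10/3 10 -7 8 S
1 120/73 120/13 60/13 9540/949 -7 7 E
2 30/17 3/2 3/4 81/34 -6 7 N
3 120/13 24/17 12/17 1332/221 -6 8 W
4 20/3 20/3 10/3 10 -7 8 S
5 120/73 120/13 60/13 9540/949 -7 7 E
6 30/17 3/2 3/4 81/34 -6 7 N
final -6 8 W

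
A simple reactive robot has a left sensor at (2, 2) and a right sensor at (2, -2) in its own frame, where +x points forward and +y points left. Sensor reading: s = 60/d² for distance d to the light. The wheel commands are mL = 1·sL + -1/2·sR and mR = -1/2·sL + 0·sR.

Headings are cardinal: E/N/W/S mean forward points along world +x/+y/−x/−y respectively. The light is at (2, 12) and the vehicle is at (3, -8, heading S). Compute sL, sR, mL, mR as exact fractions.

left sensor world pos  = (5, -10); dL² = 493
right sensor world pos = (1, -10); dR² = 485
sL = 60/493 = 60/493
sR = 60/485 = 12/97
mL = 1·sL + -1/2·sR = 2862/47821
mR = -1/2·sL + 0·sR = -30/493

60/493 12/97 2862/47821 -30/493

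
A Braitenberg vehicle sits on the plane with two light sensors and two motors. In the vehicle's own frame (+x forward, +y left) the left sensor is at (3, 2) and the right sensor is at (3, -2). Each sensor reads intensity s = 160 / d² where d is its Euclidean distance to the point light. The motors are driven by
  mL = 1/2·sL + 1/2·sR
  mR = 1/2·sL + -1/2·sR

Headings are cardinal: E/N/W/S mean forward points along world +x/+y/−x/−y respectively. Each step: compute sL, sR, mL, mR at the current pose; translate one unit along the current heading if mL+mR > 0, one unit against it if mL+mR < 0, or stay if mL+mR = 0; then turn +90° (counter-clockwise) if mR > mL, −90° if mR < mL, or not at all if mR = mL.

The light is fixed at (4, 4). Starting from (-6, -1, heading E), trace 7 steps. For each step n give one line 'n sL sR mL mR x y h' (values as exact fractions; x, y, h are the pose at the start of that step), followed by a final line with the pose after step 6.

0 80/29 80/49 3120/1421 800/1421 -6 -1 E
1 160/113 32/37 4768/4181 1152/4181 -5 -1 S
2 10/13 1 23/26 -3/26 -5 -2 W
3 160/153 160/73 18080/11169 -6400/11169 -6 -2 N
4 80/29 80/49 3120/1421 800/1421 -6 -1 E
5 160/113 32/37 4768/4181 1152/4181 -5 -1 S
6 10/13 1 23/26 -3/26 -5 -2 W
final -6 -2 N

n=0: pose=(-6,-1,E); sL=80/29, sR=80/49; mL=3120/1421, mR=800/1421; mL+mR=80/29 → advance +1; mR−mL=-80/49 → turn -1·90°
n=1: pose=(-5,-1,S); sL=160/113, sR=32/37; mL=4768/4181, mR=1152/4181; mL+mR=160/113 → advance +1; mR−mL=-32/37 → turn -1·90°
n=2: pose=(-5,-2,W); sL=10/13, sR=1; mL=23/26, mR=-3/26; mL+mR=10/13 → advance +1; mR−mL=-1 → turn -1·90°
n=3: pose=(-6,-2,N); sL=160/153, sR=160/73; mL=18080/11169, mR=-6400/11169; mL+mR=160/153 → advance +1; mR−mL=-160/73 → turn -1·90°
n=4: pose=(-6,-1,E); sL=80/29, sR=80/49; mL=3120/1421, mR=800/1421; mL+mR=80/29 → advance +1; mR−mL=-80/49 → turn -1·90°
n=5: pose=(-5,-1,S); sL=160/113, sR=32/37; mL=4768/4181, mR=1152/4181; mL+mR=160/113 → advance +1; mR−mL=-32/37 → turn -1·90°
n=6: pose=(-5,-2,W); sL=10/13, sR=1; mL=23/26, mR=-3/26; mL+mR=10/13 → advance +1; mR−mL=-1 → turn -1·90°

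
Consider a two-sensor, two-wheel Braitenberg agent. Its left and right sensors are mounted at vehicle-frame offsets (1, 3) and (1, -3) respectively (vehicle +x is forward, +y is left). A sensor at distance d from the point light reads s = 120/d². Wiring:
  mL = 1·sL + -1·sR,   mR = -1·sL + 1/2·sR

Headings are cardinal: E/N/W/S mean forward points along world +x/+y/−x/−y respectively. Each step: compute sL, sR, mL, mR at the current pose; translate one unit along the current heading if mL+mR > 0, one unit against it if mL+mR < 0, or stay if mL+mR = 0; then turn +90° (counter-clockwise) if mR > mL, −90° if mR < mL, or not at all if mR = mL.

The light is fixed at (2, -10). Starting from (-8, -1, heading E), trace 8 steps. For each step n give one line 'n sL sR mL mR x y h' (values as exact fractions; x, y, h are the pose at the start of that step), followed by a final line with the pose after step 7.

n=0: pose=(-8,-1,E); sL=8/15, sR=40/39; mL=-32/65, mR=-4/195; mL+mR=-20/39 → advance -1; mR−mL=92/195 → turn +1·90°
n=1: pose=(-9,-1,N); sL=15/37, sR=30/41; mL=-495/1517, mR=-60/1517; mL+mR=-15/41 → advance -1; mR−mL=435/1517 → turn +1·90°
n=2: pose=(-9,-2,W); sL=120/169, sR=24/53; mL=2304/8957, mR=-4332/8957; mL+mR=-12/53 → advance -1; mR−mL=-6636/8957 → turn -1·90°
n=3: pose=(-8,-2,N); sL=12/25, sR=12/13; mL=-144/325, mR=-6/325; mL+mR=-6/13 → advance -1; mR−mL=138/325 → turn +1·90°
n=4: pose=(-8,-3,W); sL=120/137, sR=120/221; mL=10080/30277, mR=-18300/30277; mL+mR=-60/221 → advance -1; mR−mL=-28380/30277 → turn -1·90°
n=5: pose=(-7,-3,N); sL=15/26, sR=6/5; mL=-81/130, mR=3/130; mL+mR=-3/5 → advance -1; mR−mL=42/65 → turn +1·90°
n=6: pose=(-7,-4,W); sL=120/109, sR=120/181; mL=8640/19729, mR=-15180/19729; mL+mR=-60/181 → advance -1; mR−mL=-23820/19729 → turn -1·90°
n=7: pose=(-6,-4,N); sL=12/17, sR=60/37; mL=-576/629, mR=66/629; mL+mR=-30/37 → advance -1; mR−mL=642/629 → turn +1·90°

0 8/15 40/39 -32/65 -4/195 -8 -1 E
1 15/37 30/41 -495/1517 -60/1517 -9 -1 N
2 120/169 24/53 2304/8957 -4332/8957 -9 -2 W
3 12/25 12/13 -144/325 -6/325 -8 -2 N
4 120/137 120/221 10080/30277 -18300/30277 -8 -3 W
5 15/26 6/5 -81/130 3/130 -7 -3 N
6 120/109 120/181 8640/19729 -15180/19729 -7 -4 W
7 12/17 60/37 -576/629 66/629 -6 -4 N
final -6 -5 W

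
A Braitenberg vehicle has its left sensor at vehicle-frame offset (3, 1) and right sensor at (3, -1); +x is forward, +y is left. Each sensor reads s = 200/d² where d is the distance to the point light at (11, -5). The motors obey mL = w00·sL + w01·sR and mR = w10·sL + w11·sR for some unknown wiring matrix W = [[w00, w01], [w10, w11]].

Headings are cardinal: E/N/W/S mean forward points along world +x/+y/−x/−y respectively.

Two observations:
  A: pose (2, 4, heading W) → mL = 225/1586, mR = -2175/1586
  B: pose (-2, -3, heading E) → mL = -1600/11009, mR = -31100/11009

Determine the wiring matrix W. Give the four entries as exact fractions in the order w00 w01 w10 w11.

obs A: pose=(2,4,W) → sL=25/26, sR=50/61, mL=225/1586, mR=-2175/1586
obs B: pose=(-2,-3,E) → sL=200/109, sR=200/101, mL=-1600/11009, mR=-31100/11009
sensor matrix S = [[25/26, 50/61], [200/109, 200/101]]; det S = 3492500/8730137
solve [mL_A; mL_B] = S·[w00; w01] and [mR_A; mR_B] = S·[w10; w11]:
  w00 = 1, w01 = -1, w10 = -1, w11 = -1/2

1 -1 -1 -1/2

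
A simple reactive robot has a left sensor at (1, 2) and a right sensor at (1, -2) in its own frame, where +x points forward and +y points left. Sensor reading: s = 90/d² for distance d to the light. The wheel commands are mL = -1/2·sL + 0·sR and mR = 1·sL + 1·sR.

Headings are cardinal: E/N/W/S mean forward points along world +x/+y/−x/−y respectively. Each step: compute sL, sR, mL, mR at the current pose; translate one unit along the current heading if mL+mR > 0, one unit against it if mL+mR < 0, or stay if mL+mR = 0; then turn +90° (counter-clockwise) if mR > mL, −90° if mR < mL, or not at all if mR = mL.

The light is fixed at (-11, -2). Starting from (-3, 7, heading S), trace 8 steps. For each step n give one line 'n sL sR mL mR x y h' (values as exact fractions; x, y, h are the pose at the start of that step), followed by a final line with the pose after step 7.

0 45/82 9/10 -45/164 297/205 -3 7 S
1 90/181 10/13 -45/181 2980/2353 -3 6 E
2 9/13 45/101 -9/26 1494/1313 -2 6 N
3 90/113 18/37 -45/113 5364/4181 -2 7 W
4 45/82 9/10 -45/164 297/205 -3 7 S
5 90/181 10/13 -45/181 2980/2353 -3 6 E
6 9/13 45/101 -9/26 1494/1313 -2 6 N
7 90/113 18/37 -45/113 5364/4181 -2 7 W
final -3 7 S

n=0: pose=(-3,7,S); sL=45/82, sR=9/10; mL=-45/164, mR=297/205; mL+mR=963/820 → advance +1; mR−mL=1413/820 → turn +1·90°
n=1: pose=(-3,6,E); sL=90/181, sR=10/13; mL=-45/181, mR=2980/2353; mL+mR=2395/2353 → advance +1; mR−mL=3565/2353 → turn +1·90°
n=2: pose=(-2,6,N); sL=9/13, sR=45/101; mL=-9/26, mR=1494/1313; mL+mR=2079/2626 → advance +1; mR−mL=3897/2626 → turn +1·90°
n=3: pose=(-2,7,W); sL=90/113, sR=18/37; mL=-45/113, mR=5364/4181; mL+mR=3699/4181 → advance +1; mR−mL=7029/4181 → turn +1·90°
n=4: pose=(-3,7,S); sL=45/82, sR=9/10; mL=-45/164, mR=297/205; mL+mR=963/820 → advance +1; mR−mL=1413/820 → turn +1·90°
n=5: pose=(-3,6,E); sL=90/181, sR=10/13; mL=-45/181, mR=2980/2353; mL+mR=2395/2353 → advance +1; mR−mL=3565/2353 → turn +1·90°
n=6: pose=(-2,6,N); sL=9/13, sR=45/101; mL=-9/26, mR=1494/1313; mL+mR=2079/2626 → advance +1; mR−mL=3897/2626 → turn +1·90°
n=7: pose=(-2,7,W); sL=90/113, sR=18/37; mL=-45/113, mR=5364/4181; mL+mR=3699/4181 → advance +1; mR−mL=7029/4181 → turn +1·90°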